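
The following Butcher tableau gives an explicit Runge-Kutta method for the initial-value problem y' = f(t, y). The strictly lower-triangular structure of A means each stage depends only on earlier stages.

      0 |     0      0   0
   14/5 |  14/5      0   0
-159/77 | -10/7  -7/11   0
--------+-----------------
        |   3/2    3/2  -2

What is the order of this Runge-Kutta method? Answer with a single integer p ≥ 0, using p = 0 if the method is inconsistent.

b = (3/2, 3/2, -2)
c = (0, 14/5, -159/77)
Ac = (0, 0, -98/55)
Σ b_i: 3/2·1 + 3/2·1 + (-2)·1 = 1 ✓
b·c: 3/2·14/5 + (-2)·(-159/77) = 3207/385 ≠ 1/2 ⇒ order 1.

1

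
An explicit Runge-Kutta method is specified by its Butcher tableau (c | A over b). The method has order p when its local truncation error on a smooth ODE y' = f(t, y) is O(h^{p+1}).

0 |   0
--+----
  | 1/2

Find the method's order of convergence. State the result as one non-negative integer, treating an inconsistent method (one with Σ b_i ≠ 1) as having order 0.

b = (1/2)
c = (0)
Σ b_i: 1/2·1 = 1/2 ≠ 1 ⇒ order 0.

0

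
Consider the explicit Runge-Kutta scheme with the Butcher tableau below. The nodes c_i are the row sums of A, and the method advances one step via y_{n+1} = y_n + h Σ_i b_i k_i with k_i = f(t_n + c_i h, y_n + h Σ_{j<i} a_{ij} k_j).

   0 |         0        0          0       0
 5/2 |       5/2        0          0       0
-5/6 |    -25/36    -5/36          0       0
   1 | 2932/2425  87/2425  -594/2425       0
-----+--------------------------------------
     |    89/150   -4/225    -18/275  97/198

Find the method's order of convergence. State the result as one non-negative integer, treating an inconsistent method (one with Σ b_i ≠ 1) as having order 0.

b = (89/150, -4/225, -18/275, 97/198)
c = (0, 5/2, -5/6, 1)
Ac = (0, 0, -25/72, 57/194)
Σ b_i: 89/150·1 + (-4/225)·1 + (-18/275)·1 + 97/198·1 = 1 ✓
b·c: (-4/225)·5/2 + (-18/275)·(-5/6) + 97/198·1 = 1/2 ✓
b·c²: (-4/225)·25/4 + (-18/275)·25/36 + 97/198·1 = 1/3 ✓
b·Ac: (-18/275)·(-25/72) + 97/198·57/194 = 1/6 ✓
b·c³: (-4/225)·125/8 + (-18/275)·(-125/216) + 97/198·1 = 1/4 ✓
b·(c∘Ac): (-18/275)·125/432 + 97/198·57/194 = 1/8 ✓
b·Ac²: (-18/275)·(-125/144) + 97/198·21/388 = 1/12 ✓
b·A²c: 97/198·33/388 = 1/24 ✓; 4 stages ⇒ order 4.

4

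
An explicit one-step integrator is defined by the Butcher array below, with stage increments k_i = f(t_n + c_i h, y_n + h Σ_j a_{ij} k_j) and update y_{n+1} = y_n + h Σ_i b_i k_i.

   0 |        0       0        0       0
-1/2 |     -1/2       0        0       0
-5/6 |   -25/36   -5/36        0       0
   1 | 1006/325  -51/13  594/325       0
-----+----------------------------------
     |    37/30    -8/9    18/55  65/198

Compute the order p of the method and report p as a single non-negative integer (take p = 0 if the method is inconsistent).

b = (37/30, -8/9, 18/55, 65/198)
c = (0, -1/2, -5/6, 1)
Ac = (0, 0, 5/72, 57/130)
Σ b_i: 37/30·1 + (-8/9)·1 + 18/55·1 + 65/198·1 = 1 ✓
b·c: (-8/9)·(-1/2) + 18/55·(-5/6) + 65/198·1 = 1/2 ✓
b·c²: (-8/9)·1/4 + 18/55·25/36 + 65/198·1 = 1/3 ✓
b·Ac: 18/55·5/72 + 65/198·57/130 = 1/6 ✓
b·c³: (-8/9)·(-1/8) + 18/55·(-125/216) + 65/198·1 = 1/4 ✓
b·(c∘Ac): 18/55·(-25/432) + 65/198·57/130 = 1/8 ✓
b·Ac²: 18/55·(-5/144) + 65/198·15/52 = 1/12 ✓
b·A²c: 65/198·33/260 = 1/24 ✓; 4 stages ⇒ order 4.

4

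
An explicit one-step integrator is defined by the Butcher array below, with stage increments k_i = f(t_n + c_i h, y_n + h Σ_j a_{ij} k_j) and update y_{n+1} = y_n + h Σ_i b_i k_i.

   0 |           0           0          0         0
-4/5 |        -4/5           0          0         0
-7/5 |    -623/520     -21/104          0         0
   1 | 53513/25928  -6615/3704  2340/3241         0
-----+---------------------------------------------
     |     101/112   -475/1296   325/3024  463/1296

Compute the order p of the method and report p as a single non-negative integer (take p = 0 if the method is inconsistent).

4

b = (101/112, -475/1296, 325/3024, 463/1296)
c = (0, -4/5, -7/5, 1)
Ac = (0, 0, 21/130, 387/926)
Σ b_i: 101/112·1 + (-475/1296)·1 + 325/3024·1 + 463/1296·1 = 1 ✓
b·c: (-475/1296)·(-4/5) + 325/3024·(-7/5) + 463/1296·1 = 1/2 ✓
b·c²: (-475/1296)·16/25 + 325/3024·49/25 + 463/1296·1 = 1/3 ✓
b·Ac: 325/3024·21/130 + 463/1296·387/926 = 1/6 ✓
b·c³: (-475/1296)·(-64/125) + 325/3024·(-343/125) + 463/1296·1 = 1/4 ✓
b·(c∘Ac): 325/3024·(-147/650) + 463/1296·387/926 = 1/8 ✓
b·Ac²: 325/3024·(-42/325) + 463/1296·126/463 = 1/12 ✓
b·A²c: 463/1296·54/463 = 1/24 ✓; 4 stages ⇒ order 4.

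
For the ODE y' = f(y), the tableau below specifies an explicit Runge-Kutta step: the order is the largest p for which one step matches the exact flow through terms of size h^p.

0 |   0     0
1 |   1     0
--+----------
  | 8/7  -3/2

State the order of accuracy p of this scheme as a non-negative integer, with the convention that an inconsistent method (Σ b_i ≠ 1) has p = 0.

0

b = (8/7, -3/2)
c = (0, 1)
Σ b_i: 8/7·1 + (-3/2)·1 = -5/14 ≠ 1 ⇒ order 0.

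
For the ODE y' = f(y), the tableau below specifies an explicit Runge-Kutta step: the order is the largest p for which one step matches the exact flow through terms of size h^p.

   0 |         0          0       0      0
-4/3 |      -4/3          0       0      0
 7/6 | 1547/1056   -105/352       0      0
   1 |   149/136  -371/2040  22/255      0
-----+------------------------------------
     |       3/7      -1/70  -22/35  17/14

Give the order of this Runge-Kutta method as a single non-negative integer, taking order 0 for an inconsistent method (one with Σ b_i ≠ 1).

b = (3/7, -1/70, -22/35, 17/14)
c = (0, -4/3, 7/6, 1)
Ac = (0, 0, 35/88, 35/102)
Σ b_i: 3/7·1 + (-1/70)·1 + (-22/35)·1 + 17/14·1 = 1 ✓
b·c: (-1/70)·(-4/3) + (-22/35)·7/6 + 17/14·1 = 1/2 ✓
b·c²: (-1/70)·16/9 + (-22/35)·49/36 + 17/14·1 = 1/3 ✓
b·Ac: (-22/35)·35/88 + 17/14·35/102 = 1/6 ✓
b·c³: (-1/70)·(-64/27) + (-22/35)·343/216 + 17/14·1 = 1/4 ✓
b·(c∘Ac): (-22/35)·245/528 + 17/14·35/102 = 1/8 ✓
b·Ac²: (-22/35)·(-35/66) + 17/14·(-7/34) = 1/12 ✓
b·A²c: 17/14·7/204 = 1/24 ✓; 4 stages ⇒ order 4.

4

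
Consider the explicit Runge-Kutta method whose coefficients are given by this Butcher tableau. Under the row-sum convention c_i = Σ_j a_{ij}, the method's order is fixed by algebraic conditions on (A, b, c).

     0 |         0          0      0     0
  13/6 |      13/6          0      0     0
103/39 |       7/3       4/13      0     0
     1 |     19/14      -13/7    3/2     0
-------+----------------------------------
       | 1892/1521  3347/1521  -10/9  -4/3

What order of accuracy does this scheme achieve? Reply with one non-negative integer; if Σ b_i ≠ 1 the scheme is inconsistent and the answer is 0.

2

b = (1892/1521, 3347/1521, -10/9, -4/3)
c = (0, 13/6, 103/39, 1)
Ac = (0, 0, 2/3, -17/273)
Σ b_i: 1892/1521·1 + 3347/1521·1 + (-10/9)·1 + (-4/3)·1 = 1 ✓
b·c: 3347/1521·13/6 + (-10/9)·103/39 + (-4/3)·1 = 1/2 ✓
b·c²: 3347/1521·169/36 + (-10/9)·10609/1521 + (-4/3)·1 = 68275/54756 ≠ 1/3 ⇒ order 2.
b·Ac: (-10/9)·2/3 + (-4/3)·(-17/273) = -1616/2457 ≠ 1/6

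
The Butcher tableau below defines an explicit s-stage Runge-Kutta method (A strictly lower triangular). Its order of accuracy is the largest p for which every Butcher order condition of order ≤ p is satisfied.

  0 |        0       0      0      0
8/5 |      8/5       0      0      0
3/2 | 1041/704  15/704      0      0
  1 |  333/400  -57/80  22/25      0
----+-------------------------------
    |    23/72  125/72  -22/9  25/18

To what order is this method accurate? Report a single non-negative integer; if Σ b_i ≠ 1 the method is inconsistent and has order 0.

b = (23/72, 125/72, -22/9, 25/18)
c = (0, 8/5, 3/2, 1)
Ac = (0, 0, 3/88, 9/50)
Σ b_i: 23/72·1 + 125/72·1 + (-22/9)·1 + 25/18·1 = 1 ✓
b·c: 125/72·8/5 + (-22/9)·3/2 + 25/18·1 = 1/2 ✓
b·c²: 125/72·64/25 + (-22/9)·9/4 + 25/18·1 = 1/3 ✓
b·Ac: (-22/9)·3/88 + 25/18·9/50 = 1/6 ✓
b·c³: 125/72·512/125 + (-22/9)·27/8 + 25/18·1 = 1/4 ✓
b·(c∘Ac): (-22/9)·9/176 + 25/18·9/50 = 1/8 ✓
b·Ac²: (-22/9)·3/55 + 25/18·39/250 = 1/12 ✓
b·A²c: 25/18·3/100 = 1/24 ✓; 4 stages ⇒ order 4.

4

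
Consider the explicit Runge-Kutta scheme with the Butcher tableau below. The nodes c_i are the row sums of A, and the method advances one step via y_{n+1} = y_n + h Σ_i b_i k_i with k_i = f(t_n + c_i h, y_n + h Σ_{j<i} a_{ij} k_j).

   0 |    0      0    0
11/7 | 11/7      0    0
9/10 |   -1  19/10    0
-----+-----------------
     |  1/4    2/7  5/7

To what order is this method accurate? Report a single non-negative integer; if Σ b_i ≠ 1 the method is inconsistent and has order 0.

0

b = (1/4, 2/7, 5/7)
c = (0, 11/7, 9/10)
Ac = (0, 0, 209/70)
Σ b_i: 1/4·1 + 2/7·1 + 5/7·1 = 5/4 ≠ 1 ⇒ order 0.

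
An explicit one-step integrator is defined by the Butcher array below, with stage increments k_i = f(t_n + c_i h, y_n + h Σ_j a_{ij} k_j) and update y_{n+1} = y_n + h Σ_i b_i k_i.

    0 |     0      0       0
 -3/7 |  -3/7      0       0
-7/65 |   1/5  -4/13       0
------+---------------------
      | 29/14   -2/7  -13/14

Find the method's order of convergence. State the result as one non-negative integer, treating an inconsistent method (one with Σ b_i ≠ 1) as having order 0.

0

b = (29/14, -2/7, -13/14)
c = (0, -3/7, -7/65)
Ac = (0, 0, 12/91)
Σ b_i: 29/14·1 + (-2/7)·1 + (-13/14)·1 = 6/7 ≠ 1 ⇒ order 0.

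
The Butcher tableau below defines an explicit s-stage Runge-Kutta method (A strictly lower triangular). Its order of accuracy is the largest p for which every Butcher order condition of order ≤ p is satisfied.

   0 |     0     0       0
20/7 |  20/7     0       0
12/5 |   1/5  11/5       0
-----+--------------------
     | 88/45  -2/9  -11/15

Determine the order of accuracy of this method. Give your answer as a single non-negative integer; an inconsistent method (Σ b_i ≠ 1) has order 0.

1

b = (88/45, -2/9, -11/15)
c = (0, 20/7, 12/5)
Ac = (0, 0, 44/7)
Σ b_i: 88/45·1 + (-2/9)·1 + (-11/15)·1 = 1 ✓
b·c: (-2/9)·20/7 + (-11/15)·12/5 = -3772/1575 ≠ 1/2 ⇒ order 1.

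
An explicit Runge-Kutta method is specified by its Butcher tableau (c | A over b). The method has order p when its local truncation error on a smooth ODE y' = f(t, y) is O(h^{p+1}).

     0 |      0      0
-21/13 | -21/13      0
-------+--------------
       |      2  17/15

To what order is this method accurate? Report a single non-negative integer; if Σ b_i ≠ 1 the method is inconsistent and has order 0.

b = (2, 17/15)
c = (0, -21/13)
Σ b_i: 2·1 + 17/15·1 = 47/15 ≠ 1 ⇒ order 0.

0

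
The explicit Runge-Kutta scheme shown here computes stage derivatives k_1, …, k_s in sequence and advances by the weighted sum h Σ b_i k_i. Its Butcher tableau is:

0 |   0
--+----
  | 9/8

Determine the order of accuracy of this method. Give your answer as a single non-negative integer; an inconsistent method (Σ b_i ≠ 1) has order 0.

b = (9/8)
c = (0)
Σ b_i: 9/8·1 = 9/8 ≠ 1 ⇒ order 0.

0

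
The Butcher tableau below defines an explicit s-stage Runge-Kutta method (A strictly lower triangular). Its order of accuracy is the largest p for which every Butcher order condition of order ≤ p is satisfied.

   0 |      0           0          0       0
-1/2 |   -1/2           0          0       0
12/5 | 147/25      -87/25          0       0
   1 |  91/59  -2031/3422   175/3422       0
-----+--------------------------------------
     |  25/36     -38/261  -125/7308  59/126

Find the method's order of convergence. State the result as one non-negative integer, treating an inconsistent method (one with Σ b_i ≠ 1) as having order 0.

4

b = (25/36, -38/261, -125/7308, 59/126)
c = (0, -1/2, 12/5, 1)
Ac = (0, 0, 87/50, 99/236)
Σ b_i: 25/36·1 + (-38/261)·1 + (-125/7308)·1 + 59/126·1 = 1 ✓
b·c: (-38/261)·(-1/2) + (-125/7308)·12/5 + 59/126·1 = 1/2 ✓
b·c²: (-38/261)·1/4 + (-125/7308)·144/25 + 59/126·1 = 1/3 ✓
b·Ac: (-125/7308)·87/50 + 59/126·99/236 = 1/6 ✓
b·c³: (-38/261)·(-1/8) + (-125/7308)·1728/125 + 59/126·1 = 1/4 ✓
b·(c∘Ac): (-125/7308)·522/125 + 59/126·99/236 = 1/8 ✓
b·Ac²: (-125/7308)·(-87/100) + 59/126·69/472 = 1/12 ✓
b·A²c: 59/126·21/236 = 1/24 ✓; 4 stages ⇒ order 4.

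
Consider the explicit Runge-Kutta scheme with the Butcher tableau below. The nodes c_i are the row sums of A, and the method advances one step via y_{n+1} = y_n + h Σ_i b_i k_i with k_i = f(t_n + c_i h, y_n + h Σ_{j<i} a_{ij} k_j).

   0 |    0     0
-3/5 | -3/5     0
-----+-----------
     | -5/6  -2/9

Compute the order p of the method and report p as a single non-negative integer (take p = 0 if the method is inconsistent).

0

b = (-5/6, -2/9)
c = (0, -3/5)
Σ b_i: (-5/6)·1 + (-2/9)·1 = -19/18 ≠ 1 ⇒ order 0.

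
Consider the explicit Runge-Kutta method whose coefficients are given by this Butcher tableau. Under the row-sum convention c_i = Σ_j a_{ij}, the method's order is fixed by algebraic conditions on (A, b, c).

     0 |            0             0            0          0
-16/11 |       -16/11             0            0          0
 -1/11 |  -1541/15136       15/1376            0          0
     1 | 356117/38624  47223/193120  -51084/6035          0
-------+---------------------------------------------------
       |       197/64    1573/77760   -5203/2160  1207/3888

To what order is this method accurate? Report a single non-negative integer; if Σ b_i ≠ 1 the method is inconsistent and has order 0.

b = (197/64, 1573/77760, -5203/2160, 1207/3888)
c = (0, -16/11, -1/11, 1)
Ac = (0, 0, -15/946, 999/2414)
Σ b_i: 197/64·1 + 1573/77760·1 + (-5203/2160)·1 + 1207/3888·1 = 1 ✓
b·c: 1573/77760·(-16/11) + (-5203/2160)·(-1/11) + 1207/3888·1 = 1/2 ✓
b·c²: 1573/77760·256/121 + (-5203/2160)·1/121 + 1207/3888·1 = 1/3 ✓
b·Ac: (-5203/2160)·(-15/946) + 1207/3888·999/2414 = 1/6 ✓
b·c³: 1573/77760·(-4096/1331) + (-5203/2160)·(-1/1331) + 1207/3888·1 = 1/4 ✓
b·(c∘Ac): (-5203/2160)·15/10406 + 1207/3888·999/2414 = 1/8 ✓
b·Ac²: (-5203/2160)·120/5203 + 1207/3888·540/1207 = 1/12 ✓
b·A²c: 1207/3888·162/1207 = 1/24 ✓; 4 stages ⇒ order 4.

4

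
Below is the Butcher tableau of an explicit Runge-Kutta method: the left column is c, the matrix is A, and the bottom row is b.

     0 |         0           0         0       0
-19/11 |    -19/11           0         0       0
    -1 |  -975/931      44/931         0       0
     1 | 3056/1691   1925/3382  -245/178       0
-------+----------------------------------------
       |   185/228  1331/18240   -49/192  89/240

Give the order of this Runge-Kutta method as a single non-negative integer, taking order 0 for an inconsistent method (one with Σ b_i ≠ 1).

4

b = (185/228, 1331/18240, -49/192, 89/240)
c = (0, -19/11, -1, 1)
Ac = (0, 0, -4/49, 35/89)
Σ b_i: 185/228·1 + 1331/18240·1 + (-49/192)·1 + 89/240·1 = 1 ✓
b·c: 1331/18240·(-19/11) + (-49/192)·(-1) + 89/240·1 = 1/2 ✓
b·c²: 1331/18240·361/121 + (-49/192)·1 + 89/240·1 = 1/3 ✓
b·Ac: (-49/192)·(-4/49) + 89/240·35/89 = 1/6 ✓
b·c³: 1331/18240·(-6859/1331) + (-49/192)·(-1) + 89/240·1 = 1/4 ✓
b·(c∘Ac): (-49/192)·4/49 + 89/240·35/89 = 1/8 ✓
b·Ac²: (-49/192)·76/539 + 89/240·315/979 = 1/12 ✓
b·A²c: 89/240·10/89 = 1/24 ✓; 4 stages ⇒ order 4.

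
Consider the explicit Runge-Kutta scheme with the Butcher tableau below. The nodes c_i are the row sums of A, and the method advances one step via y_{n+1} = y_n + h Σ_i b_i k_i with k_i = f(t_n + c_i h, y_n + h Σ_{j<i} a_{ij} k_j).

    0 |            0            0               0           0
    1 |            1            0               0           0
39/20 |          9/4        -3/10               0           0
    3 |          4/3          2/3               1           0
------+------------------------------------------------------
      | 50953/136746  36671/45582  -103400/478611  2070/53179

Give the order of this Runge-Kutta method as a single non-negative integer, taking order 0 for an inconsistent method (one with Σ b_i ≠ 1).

b = (50953/136746, 36671/45582, -103400/478611, 2070/53179)
c = (0, 1, 39/20, 3)
Ac = (0, 0, -3/10, 157/60)
Σ b_i: 50953/136746·1 + 36671/45582·1 + (-103400/478611)·1 + 2070/53179·1 = 1 ✓
b·c: 36671/45582·1 + (-103400/478611)·39/20 + 2070/53179·3 = 1/2 ✓
b·c²: 36671/45582·1 + (-103400/478611)·1521/400 + 2070/53179·9 = 1/3 ✓
b·Ac: (-103400/478611)·(-3/10) + 2070/53179·157/60 = 1/6 ✓
b·c³: 36671/45582·1 + (-103400/478611)·59319/8000 + 2070/53179·27 = 231157/911640 ≠ 1/4 ⇒ order 3.
b·(c∘Ac): (-103400/478611)·(-117/200) + 2070/53179·157/20 = 6563/15194 ≠ 1/8
b·Ac²: (-103400/478611)·(-3/10) + 2070/53179·5363/1200 = 1523741/6381480 ≠ 1/12
b·A²c: 2070/53179·(-3/10) = -621/53179 ≠ 1/24

3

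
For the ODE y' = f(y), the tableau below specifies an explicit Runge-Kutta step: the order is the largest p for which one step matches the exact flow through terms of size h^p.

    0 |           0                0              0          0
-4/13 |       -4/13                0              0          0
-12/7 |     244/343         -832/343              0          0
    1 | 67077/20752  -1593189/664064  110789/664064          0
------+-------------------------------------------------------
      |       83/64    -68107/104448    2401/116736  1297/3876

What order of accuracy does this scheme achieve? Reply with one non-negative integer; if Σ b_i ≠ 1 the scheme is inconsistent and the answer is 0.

4

b = (83/64, -68107/104448, 2401/116736, 1297/3876)
c = (0, -4/13, -12/7, 1)
Ac = (0, 0, 256/343, 1173/2594)
Σ b_i: 83/64·1 + (-68107/104448)·1 + 2401/116736·1 + 1297/3876·1 = 1 ✓
b·c: (-68107/104448)·(-4/13) + 2401/116736·(-12/7) + 1297/3876·1 = 1/2 ✓
b·c²: (-68107/104448)·16/169 + 2401/116736·144/49 + 1297/3876·1 = 1/3 ✓
b·Ac: 2401/116736·256/343 + 1297/3876·1173/2594 = 1/6 ✓
b·c³: (-68107/104448)·(-64/2197) + 2401/116736·(-1728/343) + 1297/3876·1 = 1/4 ✓
b·(c∘Ac): 2401/116736·(-3072/2401) + 1297/3876·1173/2594 = 1/8 ✓
b·Ac²: 2401/116736·(-1024/4459) + 1297/3876·4437/16861 = 1/12 ✓
b·A²c: 1297/3876·323/2594 = 1/24 ✓; 4 stages ⇒ order 4.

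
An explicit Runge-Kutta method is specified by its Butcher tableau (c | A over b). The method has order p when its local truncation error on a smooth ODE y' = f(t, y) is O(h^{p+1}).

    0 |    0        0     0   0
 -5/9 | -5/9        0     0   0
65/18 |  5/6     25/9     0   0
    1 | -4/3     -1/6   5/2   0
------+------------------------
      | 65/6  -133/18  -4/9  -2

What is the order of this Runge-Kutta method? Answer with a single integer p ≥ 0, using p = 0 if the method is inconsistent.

2

b = (65/6, -133/18, -4/9, -2)
c = (0, -5/9, 65/18, 1)
Ac = (0, 0, -125/81, 985/108)
Σ b_i: 65/6·1 + (-133/18)·1 + (-4/9)·1 + (-2)·1 = 1 ✓
b·c: (-133/18)·(-5/9) + (-4/9)·65/18 + (-2)·1 = 1/2 ✓
b·c²: (-133/18)·25/81 + (-4/9)·4225/324 + (-2)·1 = -4897/486 ≠ 1/3 ⇒ order 2.
b·Ac: (-4/9)·(-125/81) + (-2)·985/108 = -25595/1458 ≠ 1/6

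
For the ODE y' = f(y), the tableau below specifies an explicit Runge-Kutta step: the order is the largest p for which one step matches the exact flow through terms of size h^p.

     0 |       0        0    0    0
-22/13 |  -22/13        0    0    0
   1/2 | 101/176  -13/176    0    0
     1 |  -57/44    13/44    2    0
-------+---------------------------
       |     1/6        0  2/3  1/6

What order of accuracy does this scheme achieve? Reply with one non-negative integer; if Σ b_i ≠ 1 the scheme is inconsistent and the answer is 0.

4

b = (1/6, 0, 2/3, 1/6)
c = (0, -22/13, 1/2, 1)
Ac = (0, 0, 1/8, 1/2)
Σ b_i: 1/6·1 + 2/3·1 + 1/6·1 = 1 ✓
b·c: 2/3·1/2 + 1/6·1 = 1/2 ✓
b·c²: 2/3·1/4 + 1/6·1 = 1/3 ✓
b·Ac: 2/3·1/8 + 1/6·1/2 = 1/6 ✓
b·c³: 2/3·1/8 + 1/6·1 = 1/4 ✓
b·(c∘Ac): 2/3·1/16 + 1/6·1/2 = 1/8 ✓
b·Ac²: 2/3·(-11/52) + 1/6·35/26 = 1/12 ✓
b·A²c: 1/6·1/4 = 1/24 ✓; 4 stages ⇒ order 4.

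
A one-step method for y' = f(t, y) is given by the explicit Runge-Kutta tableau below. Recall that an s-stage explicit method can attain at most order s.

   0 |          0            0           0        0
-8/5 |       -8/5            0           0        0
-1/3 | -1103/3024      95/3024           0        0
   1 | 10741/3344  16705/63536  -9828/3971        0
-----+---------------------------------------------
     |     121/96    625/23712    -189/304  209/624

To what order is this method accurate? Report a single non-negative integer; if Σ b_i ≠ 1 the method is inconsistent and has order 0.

4

b = (121/96, 625/23712, -189/304, 209/624)
c = (0, -8/5, -1/3, 1)
Ac = (0, 0, -19/378, 169/418)
Σ b_i: 121/96·1 + 625/23712·1 + (-189/304)·1 + 209/624·1 = 1 ✓
b·c: 625/23712·(-8/5) + (-189/304)·(-1/3) + 209/624·1 = 1/2 ✓
b·c²: 625/23712·64/25 + (-189/304)·1/9 + 209/624·1 = 1/3 ✓
b·Ac: (-189/304)·(-19/378) + 209/624·169/418 = 1/6 ✓
b·c³: 625/23712·(-512/125) + (-189/304)·(-1/27) + 209/624·1 = 1/4 ✓
b·(c∘Ac): (-189/304)·19/1134 + 209/624·169/418 = 1/8 ✓
b·Ac²: (-189/304)·76/945 + 209/624·416/1045 = 1/12 ✓
b·A²c: 209/624·26/209 = 1/24 ✓; 4 stages ⇒ order 4.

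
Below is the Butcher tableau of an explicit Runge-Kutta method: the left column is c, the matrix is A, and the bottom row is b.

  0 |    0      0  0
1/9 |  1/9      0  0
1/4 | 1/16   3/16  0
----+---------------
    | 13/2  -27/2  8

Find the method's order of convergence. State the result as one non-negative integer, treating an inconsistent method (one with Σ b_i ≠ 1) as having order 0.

b = (13/2, -27/2, 8)
c = (0, 1/9, 1/4)
Ac = (0, 0, 1/48)
Σ b_i: 13/2·1 + (-27/2)·1 + 8·1 = 1 ✓
b·c: (-27/2)·1/9 + 8·1/4 = 1/2 ✓
b·c²: (-27/2)·1/81 + 8·1/16 = 1/3 ✓
b·Ac: 8·1/48 = 1/6 ✓; 3 stages ⇒ order 3.

3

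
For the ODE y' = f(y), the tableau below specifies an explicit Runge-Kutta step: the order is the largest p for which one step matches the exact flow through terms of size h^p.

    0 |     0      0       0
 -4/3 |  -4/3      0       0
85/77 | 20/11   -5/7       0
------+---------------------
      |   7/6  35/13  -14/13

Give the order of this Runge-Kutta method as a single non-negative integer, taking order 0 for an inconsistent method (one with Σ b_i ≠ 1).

b = (7/6, 35/13, -14/13)
c = (0, -4/3, 85/77)
Ac = (0, 0, 20/21)
Σ b_i: 7/6·1 + 35/13·1 + (-14/13)·1 = 217/78 ≠ 1 ⇒ order 0.

0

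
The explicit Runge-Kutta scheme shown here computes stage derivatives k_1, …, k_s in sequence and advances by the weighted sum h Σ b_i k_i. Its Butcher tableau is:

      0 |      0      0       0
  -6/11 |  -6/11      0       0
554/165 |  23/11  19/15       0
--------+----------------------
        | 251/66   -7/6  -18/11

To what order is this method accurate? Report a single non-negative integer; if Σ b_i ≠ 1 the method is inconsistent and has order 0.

b = (251/66, -7/6, -18/11)
c = (0, -6/11, 554/165)
Ac = (0, 0, -38/55)
Σ b_i: 251/66·1 + (-7/6)·1 + (-18/11)·1 = 1 ✓
b·c: (-7/6)·(-6/11) + (-18/11)·554/165 = -2939/605 ≠ 1/2 ⇒ order 1.

1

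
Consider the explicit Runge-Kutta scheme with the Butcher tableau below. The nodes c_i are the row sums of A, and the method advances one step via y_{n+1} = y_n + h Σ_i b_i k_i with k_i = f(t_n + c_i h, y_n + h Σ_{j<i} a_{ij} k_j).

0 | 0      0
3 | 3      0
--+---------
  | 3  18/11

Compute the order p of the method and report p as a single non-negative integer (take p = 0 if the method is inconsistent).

b = (3, 18/11)
c = (0, 3)
Σ b_i: 3·1 + 18/11·1 = 51/11 ≠ 1 ⇒ order 0.

0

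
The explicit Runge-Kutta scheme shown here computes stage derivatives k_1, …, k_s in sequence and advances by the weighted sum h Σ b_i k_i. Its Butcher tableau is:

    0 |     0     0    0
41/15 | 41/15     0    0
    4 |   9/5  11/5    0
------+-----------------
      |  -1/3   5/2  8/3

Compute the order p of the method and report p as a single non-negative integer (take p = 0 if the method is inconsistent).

0

b = (-1/3, 5/2, 8/3)
c = (0, 41/15, 4)
Ac = (0, 0, 451/75)
Σ b_i: (-1/3)·1 + 5/2·1 + 8/3·1 = 29/6 ≠ 1 ⇒ order 0.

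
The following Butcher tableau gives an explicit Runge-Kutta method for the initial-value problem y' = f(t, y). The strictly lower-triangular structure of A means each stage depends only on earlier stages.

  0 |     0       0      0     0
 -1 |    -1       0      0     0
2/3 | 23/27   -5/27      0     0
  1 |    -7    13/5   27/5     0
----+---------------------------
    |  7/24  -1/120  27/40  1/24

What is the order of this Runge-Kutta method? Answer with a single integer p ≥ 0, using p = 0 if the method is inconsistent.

b = (7/24, -1/120, 27/40, 1/24)
c = (0, -1, 2/3, 1)
Ac = (0, 0, 5/27, 1)
Σ b_i: 7/24·1 + (-1/120)·1 + 27/40·1 + 1/24·1 = 1 ✓
b·c: (-1/120)·(-1) + 27/40·2/3 + 1/24·1 = 1/2 ✓
b·c²: (-1/120)·1 + 27/40·4/9 + 1/24·1 = 1/3 ✓
b·Ac: 27/40·5/27 + 1/24·1 = 1/6 ✓
b·c³: (-1/120)·(-1) + 27/40·8/27 + 1/24·1 = 1/4 ✓
b·(c∘Ac): 27/40·10/81 + 1/24·1 = 1/8 ✓
b·Ac²: 27/40·(-5/27) + 1/24·5 = 1/12 ✓
b·A²c: 1/24·1 = 1/24 ✓; 4 stages ⇒ order 4.

4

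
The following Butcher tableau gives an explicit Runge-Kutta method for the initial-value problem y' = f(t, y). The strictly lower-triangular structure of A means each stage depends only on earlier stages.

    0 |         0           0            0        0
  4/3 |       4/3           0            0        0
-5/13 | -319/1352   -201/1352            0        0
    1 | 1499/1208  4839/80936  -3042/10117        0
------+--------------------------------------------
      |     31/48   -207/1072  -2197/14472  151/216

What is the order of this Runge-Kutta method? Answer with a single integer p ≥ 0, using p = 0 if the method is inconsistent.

b = (31/48, -207/1072, -2197/14472, 151/216)
c = (0, 4/3, -5/13, 1)
Ac = (0, 0, -67/338, 59/302)
Σ b_i: 31/48·1 + (-207/1072)·1 + (-2197/14472)·1 + 151/216·1 = 1 ✓
b·c: (-207/1072)·4/3 + (-2197/14472)·(-5/13) + 151/216·1 = 1/2 ✓
b·c²: (-207/1072)·16/9 + (-2197/14472)·25/169 + 151/216·1 = 1/3 ✓
b·Ac: (-2197/14472)·(-67/338) + 151/216·59/302 = 1/6 ✓
b·c³: (-207/1072)·64/27 + (-2197/14472)·(-125/2197) + 151/216·1 = 1/4 ✓
b·(c∘Ac): (-2197/14472)·335/4394 + 151/216·59/302 = 1/8 ✓
b·Ac²: (-2197/14472)·(-134/507) + 151/216·28/453 = 1/12 ✓
b·A²c: 151/216·9/151 = 1/24 ✓; 4 stages ⇒ order 4.

4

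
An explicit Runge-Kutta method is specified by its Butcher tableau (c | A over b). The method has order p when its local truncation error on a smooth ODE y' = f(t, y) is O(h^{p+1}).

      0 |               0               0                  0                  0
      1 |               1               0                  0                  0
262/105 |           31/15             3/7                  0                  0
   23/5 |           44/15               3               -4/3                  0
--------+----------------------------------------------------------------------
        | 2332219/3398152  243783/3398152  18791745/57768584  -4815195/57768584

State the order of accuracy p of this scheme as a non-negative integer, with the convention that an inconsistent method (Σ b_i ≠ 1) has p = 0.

b = (2332219/3398152, 243783/3398152, 18791745/57768584, -4815195/57768584)
c = (0, 1, 262/105, 23/5)
Ac = (0, 0, 3/7, -103/315)
Σ b_i: 2332219/3398152·1 + 243783/3398152·1 + 18791745/57768584·1 + (-4815195/57768584)·1 = 1 ✓
b·c: 243783/3398152·1 + 18791745/57768584·262/105 + (-4815195/57768584)·23/5 = 1/2 ✓
b·c²: 243783/3398152·1 + 18791745/57768584·68644/11025 + (-4815195/57768584)·529/25 = 1/3 ✓
b·Ac: 18791745/57768584·3/7 + (-4815195/57768584)·(-103/315) = 1/6 ✓
b·c³: 243783/3398152·1 + 18791745/57768584·17984728/1157625 + (-4815195/57768584)·12167/125 = -7995493727/2676044700 ≠ 1/4 ⇒ order 3.
b·(c∘Ac): 18791745/57768584·262/245 + (-4815195/57768584)·(-2369/1575) = 24122053/50972280 ≠ 1/8
b·Ac²: 18791745/57768584·3/7 + (-4815195/57768584)·(-175351/33075) = 2644576771/4549275990 ≠ 1/12
b·A²c: (-4815195/57768584)·(-4/7) = 687885/14442146 ≠ 1/24

3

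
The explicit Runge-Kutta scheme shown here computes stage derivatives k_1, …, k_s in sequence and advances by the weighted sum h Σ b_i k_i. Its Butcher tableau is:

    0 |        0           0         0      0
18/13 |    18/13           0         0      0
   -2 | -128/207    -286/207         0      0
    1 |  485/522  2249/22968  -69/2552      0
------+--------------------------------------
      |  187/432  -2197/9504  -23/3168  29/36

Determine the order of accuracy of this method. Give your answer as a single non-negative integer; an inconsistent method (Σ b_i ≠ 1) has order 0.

4

b = (187/432, -2197/9504, -23/3168, 29/36)
c = (0, 18/13, -2, 1)
Ac = (0, 0, -44/23, 11/58)
Σ b_i: 187/432·1 + (-2197/9504)·1 + (-23/3168)·1 + 29/36·1 = 1 ✓
b·c: (-2197/9504)·18/13 + (-23/3168)·(-2) + 29/36·1 = 1/2 ✓
b·c²: (-2197/9504)·324/169 + (-23/3168)·4 + 29/36·1 = 1/3 ✓
b·Ac: (-23/3168)·(-44/23) + 29/36·11/58 = 1/6 ✓
b·c³: (-2197/9504)·5832/2197 + (-23/3168)·(-8) + 29/36·1 = 1/4 ✓
b·(c∘Ac): (-23/3168)·88/23 + 29/36·11/58 = 1/8 ✓
b·Ac²: (-23/3168)·(-792/299) + 29/36·30/377 = 1/12 ✓
b·A²c: 29/36·3/58 = 1/24 ✓; 4 stages ⇒ order 4.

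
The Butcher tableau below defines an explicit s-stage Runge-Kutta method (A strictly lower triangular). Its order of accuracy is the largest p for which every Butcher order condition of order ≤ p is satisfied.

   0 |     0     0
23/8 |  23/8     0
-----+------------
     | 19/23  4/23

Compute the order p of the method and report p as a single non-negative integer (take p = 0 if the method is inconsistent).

2

b = (19/23, 4/23)
c = (0, 23/8)
Σ b_i: 19/23·1 + 4/23·1 = 1 ✓
b·c: 4/23·23/8 = 1/2 ✓; 2 stages ⇒ order 2.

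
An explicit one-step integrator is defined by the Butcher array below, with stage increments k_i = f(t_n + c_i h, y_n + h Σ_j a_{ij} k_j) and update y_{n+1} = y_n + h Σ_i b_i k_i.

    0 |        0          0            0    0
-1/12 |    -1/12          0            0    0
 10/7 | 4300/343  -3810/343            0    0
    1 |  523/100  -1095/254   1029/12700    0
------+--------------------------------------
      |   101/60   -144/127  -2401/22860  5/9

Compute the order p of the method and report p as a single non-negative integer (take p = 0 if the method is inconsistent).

4

b = (101/60, -144/127, -2401/22860, 5/9)
c = (0, -1/12, 10/7, 1)
Ac = (0, 0, 635/686, 19/40)
Σ b_i: 101/60·1 + (-144/127)·1 + (-2401/22860)·1 + 5/9·1 = 1 ✓
b·c: (-144/127)·(-1/12) + (-2401/22860)·10/7 + 5/9·1 = 1/2 ✓
b·c²: (-144/127)·1/144 + (-2401/22860)·100/49 + 5/9·1 = 1/3 ✓
b·Ac: (-2401/22860)·635/686 + 5/9·19/40 = 1/6 ✓
b·c³: (-144/127)·(-1/1728) + (-2401/22860)·1000/343 + 5/9·1 = 1/4 ✓
b·(c∘Ac): (-2401/22860)·3175/2401 + 5/9·19/40 = 1/8 ✓
b·Ac²: (-2401/22860)·(-635/8232) + 5/9·13/96 = 1/12 ✓
b·A²c: 5/9·3/40 = 1/24 ✓; 4 stages ⇒ order 4.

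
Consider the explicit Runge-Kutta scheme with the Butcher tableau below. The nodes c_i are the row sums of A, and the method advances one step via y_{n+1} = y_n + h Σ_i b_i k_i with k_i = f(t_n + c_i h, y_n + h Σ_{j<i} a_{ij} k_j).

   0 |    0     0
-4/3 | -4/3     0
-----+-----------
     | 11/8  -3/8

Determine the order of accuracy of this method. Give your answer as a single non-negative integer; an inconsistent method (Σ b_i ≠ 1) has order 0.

b = (11/8, -3/8)
c = (0, -4/3)
Σ b_i: 11/8·1 + (-3/8)·1 = 1 ✓
b·c: (-3/8)·(-4/3) = 1/2 ✓; 2 stages ⇒ order 2.

2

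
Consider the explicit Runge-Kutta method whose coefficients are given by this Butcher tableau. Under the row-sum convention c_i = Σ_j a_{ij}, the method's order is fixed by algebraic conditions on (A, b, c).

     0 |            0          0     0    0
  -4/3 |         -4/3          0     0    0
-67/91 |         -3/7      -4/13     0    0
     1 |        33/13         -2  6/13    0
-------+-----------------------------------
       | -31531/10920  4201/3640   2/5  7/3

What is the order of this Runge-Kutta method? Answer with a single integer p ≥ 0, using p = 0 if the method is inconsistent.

2

b = (-31531/10920, 4201/3640, 2/5, 7/3)
c = (0, -4/3, -67/91, 1)
Ac = (0, 0, 16/39, 8258/3549)
Σ b_i: (-31531/10920)·1 + 4201/3640·1 + 2/5·1 + 7/3·1 = 1 ✓
b·c: 4201/3640·(-4/3) + 2/5·(-67/91) + 7/3·1 = 1/2 ✓
b·c²: 4201/3640·16/9 + 2/5·4489/8281 + 7/3·1 = 1714889/372645 ≠ 1/3 ⇒ order 2.
b·Ac: 2/5·16/39 + 7/3·8258/3549 = 42538/7605 ≠ 1/6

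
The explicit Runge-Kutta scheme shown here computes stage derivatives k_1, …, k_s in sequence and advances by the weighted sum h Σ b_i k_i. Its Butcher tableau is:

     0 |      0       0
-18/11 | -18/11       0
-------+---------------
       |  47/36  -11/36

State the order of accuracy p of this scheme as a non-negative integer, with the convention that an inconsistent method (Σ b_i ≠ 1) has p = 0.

2

b = (47/36, -11/36)
c = (0, -18/11)
Σ b_i: 47/36·1 + (-11/36)·1 = 1 ✓
b·c: (-11/36)·(-18/11) = 1/2 ✓; 2 stages ⇒ order 2.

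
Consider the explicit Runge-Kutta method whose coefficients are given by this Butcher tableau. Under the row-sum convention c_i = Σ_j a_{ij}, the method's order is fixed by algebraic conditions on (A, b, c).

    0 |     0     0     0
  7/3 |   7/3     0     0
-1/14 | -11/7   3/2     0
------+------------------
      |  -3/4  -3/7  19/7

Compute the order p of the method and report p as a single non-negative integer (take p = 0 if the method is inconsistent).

0

b = (-3/4, -3/7, 19/7)
c = (0, 7/3, -1/14)
Ac = (0, 0, 7/2)
Σ b_i: (-3/4)·1 + (-3/7)·1 + 19/7·1 = 43/28 ≠ 1 ⇒ order 0.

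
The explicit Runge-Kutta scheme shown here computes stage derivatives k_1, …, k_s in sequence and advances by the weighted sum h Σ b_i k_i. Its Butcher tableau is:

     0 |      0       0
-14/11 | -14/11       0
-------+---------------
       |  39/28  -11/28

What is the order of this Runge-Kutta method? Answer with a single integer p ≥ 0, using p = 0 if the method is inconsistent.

b = (39/28, -11/28)
c = (0, -14/11)
Σ b_i: 39/28·1 + (-11/28)·1 = 1 ✓
b·c: (-11/28)·(-14/11) = 1/2 ✓; 2 stages ⇒ order 2.

2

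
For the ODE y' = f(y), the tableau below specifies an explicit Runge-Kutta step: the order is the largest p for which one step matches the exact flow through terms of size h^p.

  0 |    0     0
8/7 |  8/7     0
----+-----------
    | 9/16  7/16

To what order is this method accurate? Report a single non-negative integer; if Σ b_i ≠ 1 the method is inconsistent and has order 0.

2

b = (9/16, 7/16)
c = (0, 8/7)
Σ b_i: 9/16·1 + 7/16·1 = 1 ✓
b·c: 7/16·8/7 = 1/2 ✓; 2 stages ⇒ order 2.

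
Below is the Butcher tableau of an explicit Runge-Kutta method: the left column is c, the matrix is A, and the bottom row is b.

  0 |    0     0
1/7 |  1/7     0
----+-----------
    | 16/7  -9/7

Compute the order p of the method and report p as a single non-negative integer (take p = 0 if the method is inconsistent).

1

b = (16/7, -9/7)
c = (0, 1/7)
Σ b_i: 16/7·1 + (-9/7)·1 = 1 ✓
b·c: (-9/7)·1/7 = -9/49 ≠ 1/2 ⇒ order 1.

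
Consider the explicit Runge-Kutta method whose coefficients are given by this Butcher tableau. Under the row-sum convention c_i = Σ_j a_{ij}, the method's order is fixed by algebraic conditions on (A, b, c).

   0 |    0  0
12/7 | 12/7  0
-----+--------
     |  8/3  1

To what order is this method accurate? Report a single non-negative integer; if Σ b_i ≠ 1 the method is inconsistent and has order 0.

0

b = (8/3, 1)
c = (0, 12/7)
Σ b_i: 8/3·1 + 1·1 = 11/3 ≠ 1 ⇒ order 0.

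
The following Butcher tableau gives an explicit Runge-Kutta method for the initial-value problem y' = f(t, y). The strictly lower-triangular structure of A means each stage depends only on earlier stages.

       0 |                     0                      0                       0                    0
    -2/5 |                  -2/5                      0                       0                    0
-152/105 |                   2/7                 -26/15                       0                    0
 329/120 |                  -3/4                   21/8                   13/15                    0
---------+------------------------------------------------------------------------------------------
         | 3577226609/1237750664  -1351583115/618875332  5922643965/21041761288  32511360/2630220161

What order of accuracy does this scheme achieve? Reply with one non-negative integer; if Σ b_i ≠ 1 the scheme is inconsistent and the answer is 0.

b = (3577226609/1237750664, -1351583115/618875332, 5922643965/21041761288, 32511360/2630220161)
c = (0, -2/5, -152/105, 329/120)
Ac = (0, 0, 52/75, -14519/6300)
Σ b_i: 3577226609/1237750664·1 + (-1351583115/618875332)·1 + 5922643965/21041761288·1 + 32511360/2630220161·1 = 1 ✓
b·c: (-1351583115/618875332)·(-2/5) + 5922643965/21041761288·(-152/105) + 32511360/2630220161·329/120 = 1/2 ✓
b·c²: (-1351583115/618875332)·4/25 + 5922643965/21041761288·23104/11025 + 32511360/2630220161·108241/14400 = 1/3 ✓
b·Ac: 5922643965/21041761288·52/75 + 32511360/2630220161·(-14519/6300) = 1/6 ✓
b·c³: (-1351583115/618875332)·(-8/125) + 5922643965/21041761288·(-3511808/1157625) + 32511360/2630220161·35611289/1728000 = -447764310109/974728647900 ≠ 1/4 ⇒ order 3.
b·(c∘Ac): 5922643965/21041761288·(-7904/7875) + 32511360/2630220161·(-682393/108000) = -12553389464/34811737425 ≠ 1/8
b·Ac²: 5922643965/21041761288·(-104/375) + 32511360/2630220161·739619/330750 = -41774301077/828519350715 ≠ 1/12
b·A²c: 32511360/2630220161·676/1125 = 1465178624/197266512075 ≠ 1/24

3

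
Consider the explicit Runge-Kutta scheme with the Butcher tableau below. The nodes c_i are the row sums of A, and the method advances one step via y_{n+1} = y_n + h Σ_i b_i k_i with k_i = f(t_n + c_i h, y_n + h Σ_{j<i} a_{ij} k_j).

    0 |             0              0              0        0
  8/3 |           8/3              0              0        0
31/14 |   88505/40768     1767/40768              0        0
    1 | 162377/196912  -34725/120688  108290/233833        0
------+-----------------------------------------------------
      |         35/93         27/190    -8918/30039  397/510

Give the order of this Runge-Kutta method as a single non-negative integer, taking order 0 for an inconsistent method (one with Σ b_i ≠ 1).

4

b = (35/93, 27/190, -8918/30039, 397/510)
c = (0, 8/3, 31/14, 1)
Ac = (0, 0, 589/5096, 205/794)
Σ b_i: 35/93·1 + 27/190·1 + (-8918/30039)·1 + 397/510·1 = 1 ✓
b·c: 27/190·8/3 + (-8918/30039)·31/14 + 397/510·1 = 1/2 ✓
b·c²: 27/190·64/9 + (-8918/30039)·961/196 + 397/510·1 = 1/3 ✓
b·Ac: (-8918/30039)·589/5096 + 397/510·205/794 = 1/6 ✓
b·c³: 27/190·512/27 + (-8918/30039)·29791/2744 + 397/510·1 = 1/4 ✓
b·(c∘Ac): (-8918/30039)·18259/71344 + 397/510·205/794 = 1/8 ✓
b·Ac²: (-8918/30039)·589/1911 + 397/510·535/2382 = 1/12 ✓
b·A²c: 397/510·85/1588 = 1/24 ✓; 4 stages ⇒ order 4.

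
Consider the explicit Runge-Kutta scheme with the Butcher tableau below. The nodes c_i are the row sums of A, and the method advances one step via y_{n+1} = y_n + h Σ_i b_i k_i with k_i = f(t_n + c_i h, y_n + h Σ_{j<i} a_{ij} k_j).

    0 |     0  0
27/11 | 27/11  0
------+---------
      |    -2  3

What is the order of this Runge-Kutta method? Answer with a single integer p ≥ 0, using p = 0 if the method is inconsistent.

b = (-2, 3)
c = (0, 27/11)
Σ b_i: (-2)·1 + 3·1 = 1 ✓
b·c: 3·27/11 = 81/11 ≠ 1/2 ⇒ order 1.

1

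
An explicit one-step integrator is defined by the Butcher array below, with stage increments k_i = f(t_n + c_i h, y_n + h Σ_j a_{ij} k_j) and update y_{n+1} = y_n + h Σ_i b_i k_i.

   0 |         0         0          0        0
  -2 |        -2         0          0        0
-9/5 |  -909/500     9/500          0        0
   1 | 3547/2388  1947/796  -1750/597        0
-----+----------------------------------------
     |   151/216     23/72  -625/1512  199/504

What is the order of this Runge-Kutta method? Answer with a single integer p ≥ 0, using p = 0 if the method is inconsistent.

4

b = (151/216, 23/72, -625/1512, 199/504)
c = (0, -2, -9/5, 1)
Ac = (0, 0, -9/250, 153/398)
Σ b_i: 151/216·1 + 23/72·1 + (-625/1512)·1 + 199/504·1 = 1 ✓
b·c: 23/72·(-2) + (-625/1512)·(-9/5) + 199/504·1 = 1/2 ✓
b·c²: 23/72·4 + (-625/1512)·81/25 + 199/504·1 = 1/3 ✓
b·Ac: (-625/1512)·(-9/250) + 199/504·153/398 = 1/6 ✓
b·c³: 23/72·(-8) + (-625/1512)·(-729/125) + 199/504·1 = 1/4 ✓
b·(c∘Ac): (-625/1512)·81/1250 + 199/504·153/398 = 1/8 ✓
b·Ac²: (-625/1512)·9/125 + 199/504·57/199 = 1/12 ✓
b·A²c: 199/504·21/199 = 1/24 ✓; 4 stages ⇒ order 4.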